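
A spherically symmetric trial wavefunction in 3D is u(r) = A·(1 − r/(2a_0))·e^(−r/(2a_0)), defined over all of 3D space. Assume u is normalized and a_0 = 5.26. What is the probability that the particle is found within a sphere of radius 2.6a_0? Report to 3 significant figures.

P ≈ 0.0573

Integrate the radial probability density 4πr²|u|² over r ≤ 2.6a_0.
The full normalization integral is A²·[8·π·a_0^3] = 1, fixing A².
Let t = r/a_0; then A², 4π and the length scale all cancel, so P = ∫_{0}^{2.6} t^2·(1 - t/2)^2·e^(-t) dt ÷ ∫_{0}^{∞} t^2·(1 - t/2)^2·e^(-t) dt.
With ∫ t^2·(1 - t/2)^2·e^(-t) dt = -(t^4/4 + t^2 + 2·t + 2)·e^(-t) + C, the region integral is ≈ 0.11461 and the full one is 2.
Taking the ratio yields P = 0.05730.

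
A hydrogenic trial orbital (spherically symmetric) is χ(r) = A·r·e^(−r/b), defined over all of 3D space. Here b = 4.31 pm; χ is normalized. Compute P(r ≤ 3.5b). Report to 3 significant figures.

P ≈ 0.827

Integrate the radial probability density 4πr²|χ|² over r ≤ 3.5b.
The full normalization integral is A²·[3·π·b^5] = 1, fixing A².
In terms of u = r/b (A², 4π and the length scale all cancel between numerator and denominator), P = [∫_{0}^{3.5} u^4·e^(-2·u) du] / [∫_{0}^{∞} u^4·e^(-2·u) du].
Using ∫ u^4·e^(-2·u) du = -(u^4/2 + u^3 + 3·u^2/2 + 3·u/2 + 3/4)·e^(-2·u), the numerator is 3/4 - 4553·e^(-7)/32 and the denominator is 3/4.
This evaluates to P = 0.8270.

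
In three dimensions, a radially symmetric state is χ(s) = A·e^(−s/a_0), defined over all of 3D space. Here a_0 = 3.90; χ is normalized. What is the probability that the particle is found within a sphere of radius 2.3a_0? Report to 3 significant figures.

P ≈ 0.837

With dV = 4πs²ds, the probability is ∫|χ|² dV over s ≤ 2.3a_0.
A² is fixed by ∫₀^∞ 4πs²|χ|² ds = 1, i.e. A² = (π·a_0^3)^(−1).
Substituting u = s/a_0, A², 4π and the length scale all cancel in the ratio: P = ∫_{0}^{2.3} u^2·e^(-2·u) du / ∫_{0}^{∞} u^2·e^(-2·u) du.
With ∫ u^2·e^(-2·u) du = -(2·u^2 + 2·u + 1)·e^(-2·u)/4 + C, the region integral is 1/4 - 809·e^(-23/5)/200 and the full one is 1/4.
This evaluates to P = 0.8374.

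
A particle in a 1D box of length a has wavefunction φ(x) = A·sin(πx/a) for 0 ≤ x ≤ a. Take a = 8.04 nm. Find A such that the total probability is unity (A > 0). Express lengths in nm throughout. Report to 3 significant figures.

Normalization requires ∫|φ|² dx = 1, integrated from 0 to a.
With ∫₀^a sin²(nπx/a) dx = a/2, carrying out the integral gives A² · a/2.
With a = 8.04: A² = 0.2488 and A = 0.4988.

A ≈ 0.499 nm^(-1/2)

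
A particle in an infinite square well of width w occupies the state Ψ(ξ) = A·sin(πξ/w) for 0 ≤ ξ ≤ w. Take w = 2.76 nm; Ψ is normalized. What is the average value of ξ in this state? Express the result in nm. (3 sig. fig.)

⟨ξ⟩ ≈ 1.38 nm

⟨ξ⟩ = ∫ ξ |Ψ|² dξ over the full domain.
With ∫₀^w sin²(nπξ/w) dξ = w/2, evaluating both integrals, ⟨ξ⟩ = w/2.
Putting w = 2.76 gives 1.380.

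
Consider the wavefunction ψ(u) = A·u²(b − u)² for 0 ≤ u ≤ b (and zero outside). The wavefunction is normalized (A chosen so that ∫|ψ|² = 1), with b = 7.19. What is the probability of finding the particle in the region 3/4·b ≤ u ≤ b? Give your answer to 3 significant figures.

P ≈ 0.0489

P = ∫_{3/4·b}^{b} |ψ(u)|² du.
Since A² = 1/(b^9/630), this is the region integral divided by the full normalization integral.
Let t = u/b; then A² and the length scale cancel, so P = ∫_{3/4}^{1} t^4·(1 - t)^4 dt ÷ ∫_{0}^{1} t^4·(1 - t)^4 dt.
An antiderivative of t^4·(1 - t)^4 is t^5·(70·t^4 - 315·t^3 + 540·t^2 - 420·t + 126)/630; evaluating from 3/4 to 1 gives ≈ 0.000077662, while the full integral is 1/630.
Evaluating gives P = 0.04893.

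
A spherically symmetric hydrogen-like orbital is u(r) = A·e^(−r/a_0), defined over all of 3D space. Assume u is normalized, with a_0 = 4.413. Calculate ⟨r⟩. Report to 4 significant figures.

By definition ⟨r⟩ = ∫ r |u(r)|² 4πr² dr.
The ratio of the moment integral to the normalization integral gives ⟨r⟩ = 3·a_0/2.
With a_0 = 4.413, ⟨r⟩ = 6.6195.

⟨r⟩ ≈ 6.620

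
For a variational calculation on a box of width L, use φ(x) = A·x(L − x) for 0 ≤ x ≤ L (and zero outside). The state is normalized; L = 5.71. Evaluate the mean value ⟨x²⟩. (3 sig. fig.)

The expectation value is the |φ|²-weighted average of x^2: ∫ x^2|φ|² dx.
The ratio of the moment integral to the normalization integral gives ⟨x²⟩ = 2·L^2/7.
With L = 5.71, ⟨x^2⟩ = 9.315.

⟨x^2⟩ ≈ 9.32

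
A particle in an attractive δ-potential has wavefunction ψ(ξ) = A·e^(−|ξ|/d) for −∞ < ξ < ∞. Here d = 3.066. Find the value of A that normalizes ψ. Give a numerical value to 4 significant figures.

A ≈ 0.5711

Require ∫ |ψ|² dξ = 1 over the whole domain.
Recall ∫₀^∞ ξ^m e^(−ξ/β) dξ = m!·β^(m+1), ∫|ψ|² dξ = A²·(d).
So A² = (d)^(−1).
Plugging in d = 3.066 yields A = 0.57110.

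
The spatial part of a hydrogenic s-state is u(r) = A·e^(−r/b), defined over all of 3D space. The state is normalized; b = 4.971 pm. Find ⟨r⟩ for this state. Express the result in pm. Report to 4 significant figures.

⟨r⟩ ≈ 7.457 pm

⟨r⟩ = ∫ r |u|² 4πr² dr over the full domain.
The ratio of the moment integral to the normalization integral gives ⟨r⟩ = 3·b/2.
With b = 4.971, ⟨r⟩ = 7.4565.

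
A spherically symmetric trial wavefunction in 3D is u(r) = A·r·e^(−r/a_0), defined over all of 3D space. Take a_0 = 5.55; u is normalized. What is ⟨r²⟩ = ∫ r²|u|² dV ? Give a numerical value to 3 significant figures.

⟨r^2⟩ ≈ 231

By definition ⟨r²⟩ = ∫ r^2 |u(r)|² 4πr² dr.
With ∫₀^∞ r^6 e^(−αr) dr = 6!/α^7, the ratio of the moment integral to the normalization integral gives ⟨r²⟩ = 15·a_0^2/2.
Putting a_0 = 5.55 gives 231.0.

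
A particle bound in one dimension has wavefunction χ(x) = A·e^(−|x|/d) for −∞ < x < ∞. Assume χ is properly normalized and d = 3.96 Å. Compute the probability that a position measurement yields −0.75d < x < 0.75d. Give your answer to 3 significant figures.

P ≈ 0.777

The probability is P = ∫ |χ|² dx over [−0.75d, 0.75d].
The normalization integral ∫|χ|²dx over the whole domain equals d·A², and A² cancels in the ratio.
By symmetry take twice the x ≥ 0 contribution in numerator and denominator; the 2's cancel. Substituting u = x/d, A² and the length scale cancel in the ratio: P = ∫_{0}^{0.75} e^(-2·u) du / ∫_{0}^{∞} e^(-2·u) du.
An antiderivative of e^(-2·u) is -e^(-2·u)/2; evaluating from 0 to 0.75 gives 1/2 - e^(-3/2)/2, while the full integral is 1/2.
The result is P = 0.7769.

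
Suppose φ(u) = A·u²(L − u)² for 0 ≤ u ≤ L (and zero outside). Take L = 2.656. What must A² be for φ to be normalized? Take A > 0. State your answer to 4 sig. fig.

We need A² ∫|f|² du = 1, taking the integral from 0 to L.
Expanding the polynomial and integrating term by term, the integral (without the A² prefactor) comes out to L^9/630.
Hence A² = 1/[L^9/630].
Substituting L = 2.656 gives A² = 0.095783, so A = 0.30949.

A^2 ≈ 0.09578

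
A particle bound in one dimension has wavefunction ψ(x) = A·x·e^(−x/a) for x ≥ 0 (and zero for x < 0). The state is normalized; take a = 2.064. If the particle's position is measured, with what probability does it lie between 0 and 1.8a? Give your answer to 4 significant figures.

P ≈ 0.6973

The probability is P = ∫ |ψ|² dx over [0, 1.8a].
The normalization integral ∫|ψ|²dx over the whole domain equals a^3/4·A², and A² cancels in the ratio.
Let u = x/a; then A² and the length scale cancel, so P = ∫_{0}^{1.8} u^2·e^(-2·u) du ÷ ∫_{0}^{∞} u^2·e^(-2·u) du.
With ∫ u^2·e^(-2·u) du = -(2·u^2 + 2·u + 1)·e^(-2·u)/4 + C, the region integral is 1/4 - 277·e^(-18/5)/100 and the full one is 1/4.
This works out to P = 0.69725.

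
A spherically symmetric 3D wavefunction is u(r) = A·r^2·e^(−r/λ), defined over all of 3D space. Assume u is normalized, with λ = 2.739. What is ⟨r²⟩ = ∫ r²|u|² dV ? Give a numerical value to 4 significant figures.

⟨r^2⟩ ≈ 105.0

⟨r²⟩ = ∫ r^2 |u|² 4πr² dr over the full domain.
Since the A² factors cancel between numerator and denominator, ⟨r²⟩ = 14·λ^2.
With λ = 2.739, ⟨r^2⟩ = 105.03.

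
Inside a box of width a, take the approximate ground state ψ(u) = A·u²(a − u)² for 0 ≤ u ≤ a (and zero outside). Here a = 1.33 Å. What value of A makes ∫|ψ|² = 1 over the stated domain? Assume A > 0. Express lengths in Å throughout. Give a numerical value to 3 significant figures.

Require ∫ |ψ|² du = 1 over the whole domain.
Expanding the polynomial and integrating term by term, ∫|ψ|² du = A²·(a^9/630).
Substituting a = 1.33 gives A² = 48.38, so A = 6.956.

A ≈ 6.96 Å^(-9/2)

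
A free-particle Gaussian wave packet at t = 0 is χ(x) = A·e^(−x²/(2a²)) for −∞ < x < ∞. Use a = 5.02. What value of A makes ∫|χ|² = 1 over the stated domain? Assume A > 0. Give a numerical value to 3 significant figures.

We need A² ∫|f|² dx = 1, taking the integral from −∞ to ∞.
Carrying out the integral gives A² · √(π)·a.
So A² = (√(π)·a)^(−1).
With a = 5.02: A² = 0.1124 and A = 0.3352.

A ≈ 0.335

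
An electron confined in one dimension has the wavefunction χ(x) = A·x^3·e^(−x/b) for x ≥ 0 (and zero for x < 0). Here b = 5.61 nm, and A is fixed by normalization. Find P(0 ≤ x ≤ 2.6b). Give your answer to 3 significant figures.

P ≈ 0.268

|χ|² is the probability density, so P = ∫_{0}^{2.6b} |χ|² dx.
With A² fixed by ∫|χ|² = 1, i.e. A² = (45·b^7/8)^(−1), substitute and integrate.
Substituting u = x/b, A² and the length scale cancel in the ratio: P = ∫_{0}^{2.6} u^6·e^(-2·u) du / ∫_{0}^{∞} u^6·e^(-2·u) du.
With ∫ u^6·e^(-2·u) du = -(4·u^6 + 12·u^5 + 30·u^4 + 60·u^3 + 90·u^2 + 90·u + 45)·e^(-2·u)/8 + C, the region integral is ≈ 1.5053 and the full one is 45/8.
Taking the ratio, P = 0.2676.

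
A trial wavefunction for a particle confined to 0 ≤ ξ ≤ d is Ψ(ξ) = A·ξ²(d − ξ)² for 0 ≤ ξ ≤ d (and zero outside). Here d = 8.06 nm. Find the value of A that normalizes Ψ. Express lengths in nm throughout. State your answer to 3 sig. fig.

We need A² ∫|f|² dξ = 1, taking the integral from 0 to d.
Expanding the polynomial and integrating term by term, with Ψ = A·ξ²(d − ξ)², the integral evaluates to A²·[d^9/630].
With d = 8.06: A² = 0.000004389 and A = 0.002095.

A ≈ 0.00209 nm^(-9/2)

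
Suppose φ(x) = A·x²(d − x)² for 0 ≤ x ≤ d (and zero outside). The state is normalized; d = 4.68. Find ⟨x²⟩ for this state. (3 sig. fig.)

⟨x^2⟩ ≈ 5.97

By definition ⟨x²⟩ = ∫ x^2 |φ(x)|² dx.
Since the A² factors cancel between numerator and denominator, ⟨x²⟩ = 3·d^2/11.
With d = 4.68, ⟨x^2⟩ = 5.973.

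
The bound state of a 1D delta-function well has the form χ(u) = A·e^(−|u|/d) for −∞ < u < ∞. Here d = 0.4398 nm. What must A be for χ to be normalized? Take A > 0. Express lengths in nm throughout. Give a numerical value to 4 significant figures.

A ≈ 1.508 nm^(-1/2)

Normalization requires ∫|χ|² du = 1, integrated from −∞ to ∞.
Using ∫₀^∞ uⁿ e^(−αu) du = n!/αⁿ⁺¹, with χ = A·e^(−|u|/d), the integral evaluates to A²·[d].
So A² = (d)^(−1).
With d = 0.4398: A² = 2.2738 and A = 1.5079.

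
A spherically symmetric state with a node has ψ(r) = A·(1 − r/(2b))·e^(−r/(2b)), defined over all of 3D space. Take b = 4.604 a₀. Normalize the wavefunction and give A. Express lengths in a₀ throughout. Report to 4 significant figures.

Require ∫ |ψ|² 4πr² dr = 1 over the whole domain.
In 3D with spherical symmetry the volume element is 4πr² dr.
Recall ∫₀^∞ r^m e^(−r/β) dr = m!·β^(m+1), with ψ = A·(1 − r/(2b))·e^(−r/(2b)), the integral evaluates to A²·[8·π·b^3].
Hence A² = 1/[8·π·b^3].
Substituting b = 4.604 gives A² = 0.00040771, so A = 0.020192.

A ≈ 0.02019 a₀^(-3/2)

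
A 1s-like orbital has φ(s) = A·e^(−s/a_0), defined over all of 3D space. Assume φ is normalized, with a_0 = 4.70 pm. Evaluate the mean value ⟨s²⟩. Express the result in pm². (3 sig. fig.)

By definition ⟨s²⟩ = ∫ s^2 |φ(s)|² 4πs² ds.
With ∫₀^∞ s^4 e^(−αs) ds = 4!/α^5, evaluating both integrals, ⟨s²⟩ = 3·a_0^2.
Putting a_0 = 4.70 gives 66.27.

⟨s^2⟩ ≈ 66.3 pm^2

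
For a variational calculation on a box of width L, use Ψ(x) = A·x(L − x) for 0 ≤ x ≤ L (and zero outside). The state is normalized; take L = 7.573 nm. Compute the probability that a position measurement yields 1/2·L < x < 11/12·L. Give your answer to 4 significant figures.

P ≈ 0.4949

|Ψ|² is the probability density, so P = ∫_{1/2·L}^{11/12·L} |Ψ|² dx.
The normalization integral ∫|Ψ|²dx over the whole domain equals L^5/30·A², and A² cancels in the ratio.
Substituting u = x/L, A² and the length scale cancel in the ratio: P = ∫_{1/2}^{11/12} u^2·(1 - u)^2 du / ∫_{0}^{1} u^2·(1 - u)^2 du.
With ∫ u^2·(1 - u)^2 du = u^3·(6·u^2 - 15·u + 10)/30 + C, the region integral is ≈ 0.0164971 and the full one is 1/30.
This works out to P = 0.49491.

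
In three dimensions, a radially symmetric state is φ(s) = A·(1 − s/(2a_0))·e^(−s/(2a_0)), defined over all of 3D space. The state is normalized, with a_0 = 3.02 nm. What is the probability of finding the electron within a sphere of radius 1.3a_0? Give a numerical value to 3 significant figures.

Integrate the radial probability density 4πs²|φ|² over s ≤ 1.3a_0.
Normalization gives A² = 1/(8·π·a_0^3).
Let u = s/a_0; then A², 4π and the length scale all cancel, so P = ∫_{0}^{1.3} u^2·(1 - u/2)^2·e^(-u) du ÷ ∫_{0}^{∞} u^2·(1 - u/2)^2·e^(-u) du.
With ∫ u^2·(1 - u/2)^2·e^(-u) du = -(u^4/4 + u^2 + 2·u + 2)·e^(-u) + C, the region integral is ≈ 0.091181 and the full one is 2.
The region integral divided by the full integral gives P = 0.04559.

P ≈ 0.0456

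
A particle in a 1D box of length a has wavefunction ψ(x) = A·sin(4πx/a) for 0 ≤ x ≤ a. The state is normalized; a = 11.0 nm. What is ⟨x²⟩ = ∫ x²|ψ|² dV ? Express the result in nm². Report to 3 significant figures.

By definition ⟨x²⟩ = ∫ x^2 |ψ(x)|² dx.
Using sin²θ = (1 − cos 2θ)/2, since the A² factors cancel between numerator and denominator, ⟨x²⟩ = -a^2/(32·π^2) + a^2/3.
Putting a = 11.0 gives 39.95.

⟨x^2⟩ ≈ 40.0 nm^2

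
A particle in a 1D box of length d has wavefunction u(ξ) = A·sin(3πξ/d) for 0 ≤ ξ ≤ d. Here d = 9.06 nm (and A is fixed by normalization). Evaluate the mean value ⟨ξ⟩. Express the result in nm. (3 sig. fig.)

⟨ξ⟩ ≈ 4.53 nm

⟨ξ⟩ = ∫ ξ |u|² dξ over the full domain.
With ∫₀^d sin²(nπξ/d) dξ = d/2, evaluating both integrals, ⟨ξ⟩ = d/2.
With d = 9.06, ⟨ξ⟩ = 4.530.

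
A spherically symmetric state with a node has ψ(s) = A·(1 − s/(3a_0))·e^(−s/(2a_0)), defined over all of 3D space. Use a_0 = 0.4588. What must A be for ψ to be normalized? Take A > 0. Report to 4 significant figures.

A ≈ 1.112

Normalization requires ∫|ψ|² 4πs² ds = 1, integrated from 0 to ∞.
(Spherical symmetry: dV = 4πs² ds.)
Carrying out the integral gives A² · 8·π·a_0^3/3.
Plugging in a_0 = 0.4588 yields A = 1.1117.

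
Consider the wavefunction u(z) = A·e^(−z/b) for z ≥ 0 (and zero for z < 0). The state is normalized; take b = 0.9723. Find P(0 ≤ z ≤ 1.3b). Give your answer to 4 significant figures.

|u|² is the probability density, so P = ∫_{0}^{1.3b} |u|² dz.
The normalization integral ∫|u|²dz over the whole domain equals b/2·A², and A² cancels in the ratio.
Substituting t = z/b, A² and the length scale cancel in the ratio: P = ∫_{0}^{1.3} e^(-2·t) dt / ∫_{0}^{∞} e^(-2·t) dt.
An antiderivative of e^(-2·t) is -e^(-2·t)/2; evaluating from 0 to 1.3 gives 1/2 - e^(-13/5)/2, while the full integral is 1/2.
Evaluating gives P = 0.92573.

P ≈ 0.9257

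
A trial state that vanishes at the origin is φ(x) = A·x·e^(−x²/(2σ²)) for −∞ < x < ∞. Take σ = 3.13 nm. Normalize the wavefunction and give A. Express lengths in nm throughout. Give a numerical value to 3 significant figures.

A ≈ 0.192 nm^(-3/2)

We need A² ∫|f|² dx = 1, taking the integral from −∞ to ∞.
∫|φ|² dx = A²·(√(π)·σ^3/2).
With σ = 3.13: A² = 0.03680 and A = 0.1918.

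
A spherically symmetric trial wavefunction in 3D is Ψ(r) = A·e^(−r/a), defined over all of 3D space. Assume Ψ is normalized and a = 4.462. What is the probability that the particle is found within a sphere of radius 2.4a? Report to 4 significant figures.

P = ∫ |Ψ|² 4πr² dr over r ≤ 2.4a.
Normalization gives A² = 1/(π·a^3).
Substituting u = r/a, A², 4π and the length scale all cancel in the ratio: P = ∫_{0}^{2.4} u^2·e^(-2·u) du / ∫_{0}^{∞} u^2·e^(-2·u) du.
With ∫ u^2·e^(-2·u) du = -(2·u^2 + 2·u + 1)·e^(-2·u)/4 + C, the region integral is 1/4 - 433·e^(-24/5)/100 and the full one is 1/4.
Taking the ratio yields P = 0.85746.

P ≈ 0.8575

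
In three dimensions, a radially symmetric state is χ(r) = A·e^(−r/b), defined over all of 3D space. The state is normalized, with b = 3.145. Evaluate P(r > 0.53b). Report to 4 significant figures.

Integrate the radial probability density 4πr²|χ|² over r > 0.53b.
Normalization gives A² = 1/(π·b^3).
Let u = r/b; then A², 4π and the length scale all cancel, so P = ∫_{0.53}^{∞} u^2·e^(-2·u) du ÷ ∫_{0}^{∞} u^2·e^(-2·u) du.
With ∫ u^2·e^(-2·u) du = -(2·u^2 + 2·u + 1)·e^(-2·u)/4 + C, the region integral is ≈ 0.227084 and the full one is 1/4.
This evaluates to P = 0.90834.

P ≈ 0.9083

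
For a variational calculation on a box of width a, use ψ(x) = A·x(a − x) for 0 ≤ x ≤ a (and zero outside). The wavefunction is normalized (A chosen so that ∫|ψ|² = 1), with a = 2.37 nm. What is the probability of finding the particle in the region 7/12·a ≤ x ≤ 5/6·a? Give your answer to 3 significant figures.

|ψ|² is the probability density, so P = ∫_{7/12·a}^{5/6·a} |ψ|² dx.
The normalization integral ∫|ψ|²dx over the whole domain equals a^5/30·A², and A² cancels in the ratio.
Let u = x/a; then A² and the length scale cancel, so P = ∫_{7/12}^{5/6} u^2·(1 - u)^2 du ÷ ∫_{0}^{1} u^2·(1 - u)^2 du.
An antiderivative of u^2·(1 - u)^2 is u^3·(6·u^2 - 15·u + 10)/30; evaluating from 7/12 to 5/6 gives ≈ 0.010371, while the full integral is 1/30.
This works out to P = 0.3111.

P ≈ 0.311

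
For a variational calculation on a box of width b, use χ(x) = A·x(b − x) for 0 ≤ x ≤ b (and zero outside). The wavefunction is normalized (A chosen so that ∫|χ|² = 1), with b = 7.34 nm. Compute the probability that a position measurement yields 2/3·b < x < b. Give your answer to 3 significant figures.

P ≈ 0.210

The probability is P = ∫ |χ|² dx over [2/3·b, b].
Since A² = 1/(b^5/30), this is the region integral divided by the full normalization integral.
Substituting u = x/b, A² and the length scale cancel in the ratio: P = ∫_{2/3}^{1} u^2·(1 - u)^2 du / ∫_{0}^{1} u^2·(1 - u)^2 du.
Using ∫ u^2·(1 - u)^2 du = u^3·(6·u^2 - 15·u + 10)/30, the numerator is 17/2430 and the denominator is 1/30.
Taking the ratio, P = 17/81.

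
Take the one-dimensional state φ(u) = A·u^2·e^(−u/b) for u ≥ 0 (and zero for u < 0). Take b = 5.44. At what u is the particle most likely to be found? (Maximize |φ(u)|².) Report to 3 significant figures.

u ≈ 10.9

Set d/du [|φ(u)|²] = 0 and solve for u > 0.
This gives u = 2·b.
With b = 5.44, the most probable position is 10.88.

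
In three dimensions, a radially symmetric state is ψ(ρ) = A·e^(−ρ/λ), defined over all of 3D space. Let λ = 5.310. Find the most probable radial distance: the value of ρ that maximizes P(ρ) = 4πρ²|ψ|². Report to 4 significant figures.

ρ ≈ 5.310

Differentiate P(ρ) = 4πρ²|ψ|² with respect to ρ and set to zero.
This gives ρ = λ.
With λ = 5.310, the most probable radial distance is 5.3100.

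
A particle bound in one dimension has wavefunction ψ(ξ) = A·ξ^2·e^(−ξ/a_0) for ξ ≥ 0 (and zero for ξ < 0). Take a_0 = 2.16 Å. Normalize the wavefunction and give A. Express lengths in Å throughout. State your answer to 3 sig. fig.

The normalization condition is ∫|ψ|² dξ = 1 from 0 to ∞.
With ∫₀^∞ ξ^4 e^(−αξ) dξ = 4!/α^5, carrying out the integral gives A² · 3·a_0^5/4.
Hence A² = 1/[3·a_0^5/4].
With a_0 = 2.16: A² = 0.02836 and A = 0.1684.

A ≈ 0.168 Å^(-5/2)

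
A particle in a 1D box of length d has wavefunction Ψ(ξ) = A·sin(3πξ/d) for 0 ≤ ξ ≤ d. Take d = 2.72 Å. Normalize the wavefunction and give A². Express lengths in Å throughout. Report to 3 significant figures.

The normalization condition is ∫|Ψ|² dξ = 1 from 0 to d.
∫|Ψ|² dξ = A²·(d/2).
So A² = (d/2)^(−1).
Plugging in d = 2.72 yields A = 0.8575.

A^2 ≈ 0.735 Å^(-1)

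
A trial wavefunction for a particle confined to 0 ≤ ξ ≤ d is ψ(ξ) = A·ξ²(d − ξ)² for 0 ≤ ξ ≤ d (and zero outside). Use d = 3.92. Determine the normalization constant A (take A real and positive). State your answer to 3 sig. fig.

We need A² ∫|f|² dξ = 1, taking the integral from 0 to d.
Carrying out the integral gives A² · d^9/630.
So A² = (d^9/630)^(−1).
Plugging in d = 3.92 yields A = 0.05369.

A ≈ 0.0537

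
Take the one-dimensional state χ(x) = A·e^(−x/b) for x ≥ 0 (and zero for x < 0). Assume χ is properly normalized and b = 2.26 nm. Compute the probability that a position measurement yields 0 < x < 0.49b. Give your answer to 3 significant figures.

P ≈ 0.625

|χ|² is the probability density, so P = ∫_{0}^{0.49b} |χ|² dx.
The normalization integral ∫|χ|²dx over the whole domain equals b/2·A², and A² cancels in the ratio.
In terms of u = x/b (A² and the length scale cancel between numerator and denominator), P = [∫_{0}^{0.49} e^(-2·u) du] / [∫_{0}^{∞} e^(-2·u) du].
Using ∫ e^(-2·u) du = -e^(-2·u)/2, the numerator is 1/2 - e^(-49/50)/2 and the denominator is 1/2.
Taking the ratio, P = 0.6247.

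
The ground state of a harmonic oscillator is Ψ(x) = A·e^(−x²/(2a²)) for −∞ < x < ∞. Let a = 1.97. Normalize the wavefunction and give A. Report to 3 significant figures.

A ≈ 0.535

We need A² ∫|f|² dx = 1, taking the integral from −∞ to ∞.
Using the Gaussian integral ∫_{−∞}^{∞} e^(−αx²) dx = √(π/α), ∫|Ψ|² dx = A²·(√(π)·a).
Hence A² = 1/[√(π)·a].
With a = 1.97: A² = 0.2864 and A = 0.5352.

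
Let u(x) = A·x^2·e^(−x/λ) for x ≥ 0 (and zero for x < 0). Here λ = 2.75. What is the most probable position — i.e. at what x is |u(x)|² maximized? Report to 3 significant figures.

Differentiate |u(x)|² with respect to x and set to zero.
This gives x = 2·λ.
With λ = 2.75, the most probable position is 5.500.

x ≈ 5.50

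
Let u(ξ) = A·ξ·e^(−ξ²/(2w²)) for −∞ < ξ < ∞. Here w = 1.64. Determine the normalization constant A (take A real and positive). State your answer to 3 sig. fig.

A ≈ 0.506

The normalization condition is ∫|u|² dξ = 1 from −∞ to ∞.
Differentiating ∫e^(−αξ²) dξ = √(π/α) under α to get the higher moments, ∫|u|² dξ = A²·(√(π)·w^3/2).
Plugging in w = 1.64 yields A = 0.5058.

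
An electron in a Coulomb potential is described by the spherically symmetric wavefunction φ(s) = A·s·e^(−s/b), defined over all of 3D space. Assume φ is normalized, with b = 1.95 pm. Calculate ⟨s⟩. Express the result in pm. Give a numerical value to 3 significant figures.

⟨s⟩ ≈ 4.88 pm

The expectation value is the |φ|²-weighted average of s: ∫ s|φ|² 4πs² ds.
The ratio of the moment integral to the normalization integral gives ⟨s⟩ = 5·b/2.
With b = 1.95, ⟨s⟩ = 4.875.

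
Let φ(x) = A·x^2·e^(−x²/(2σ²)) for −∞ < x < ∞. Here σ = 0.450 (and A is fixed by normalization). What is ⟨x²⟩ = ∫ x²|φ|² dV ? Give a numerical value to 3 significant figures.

By definition ⟨x²⟩ = ∫ x^2 |φ(x)|² dx.
Using the Gaussian integral ∫_{−∞}^{∞} e^(−αx²) dx = √(π/α), the ratio of the moment integral to the normalization integral gives ⟨x²⟩ = 5·σ^2/2.
Putting σ = 0.450 gives 0.5063.

⟨x^2⟩ ≈ 0.506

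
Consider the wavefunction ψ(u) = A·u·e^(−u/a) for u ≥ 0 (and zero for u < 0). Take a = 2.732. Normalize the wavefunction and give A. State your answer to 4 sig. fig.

The normalization condition is ∫|ψ|² du = 1 from 0 to ∞.
The integral (without the A² prefactor) comes out to a^3/4.
So A² = (a^3/4)^(−1).
Substituting a = 2.732 gives A² = 0.19616, so A = 0.44290.

A ≈ 0.4429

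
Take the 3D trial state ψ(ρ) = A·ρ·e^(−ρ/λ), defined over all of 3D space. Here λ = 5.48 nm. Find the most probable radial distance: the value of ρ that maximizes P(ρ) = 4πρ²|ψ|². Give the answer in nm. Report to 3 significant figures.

The maximum of P(ρ) = 4πρ²|ψ|² occurs where its derivative vanishes.
This gives ρ = 2·λ.
With λ = 5.48, the most probable radial distance is 10.96 nm.

ρ ≈ 11.0 nm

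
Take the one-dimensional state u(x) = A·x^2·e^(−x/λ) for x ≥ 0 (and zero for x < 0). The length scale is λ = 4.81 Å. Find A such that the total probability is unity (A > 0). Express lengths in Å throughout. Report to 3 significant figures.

Require ∫ |u|² dx = 1 over the whole domain.
Recall ∫₀^∞ x^m e^(−x/β) dx = m!·β^(m+1), with u = A·x^2·e^(−x/λ), the integral evaluates to A²·[3·λ^5/4].
Substituting λ = 4.81 gives A² = 0.0005179, so A = 0.02276.

A ≈ 0.0228 Å^(-5/2)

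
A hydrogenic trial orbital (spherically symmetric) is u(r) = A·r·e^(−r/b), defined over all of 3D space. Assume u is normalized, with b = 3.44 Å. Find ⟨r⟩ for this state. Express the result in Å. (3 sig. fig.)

The expectation value is the |u|²-weighted average of r: ∫ r|u|² 4πr² dr.
Using ∫₀^∞ rⁿ e^(−αr) dr = n!/αⁿ⁺¹, the ratio of the moment integral to the normalization integral gives ⟨r⟩ = 5·b/2.
Putting b = 3.44 gives 8.600.

⟨r⟩ ≈ 8.60 Å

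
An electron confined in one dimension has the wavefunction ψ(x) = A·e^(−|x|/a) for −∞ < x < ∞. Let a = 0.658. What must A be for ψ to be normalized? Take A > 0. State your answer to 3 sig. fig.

Normalization requires ∫|ψ|² dx = 1, integrated from −∞ to ∞.
With ψ = A·e^(−|x|/a), the integral evaluates to A²·[a].
So A² = (a)^(−1).
Substituting a = 0.658 gives A² = 1.520, so A = 1.233.

A ≈ 1.23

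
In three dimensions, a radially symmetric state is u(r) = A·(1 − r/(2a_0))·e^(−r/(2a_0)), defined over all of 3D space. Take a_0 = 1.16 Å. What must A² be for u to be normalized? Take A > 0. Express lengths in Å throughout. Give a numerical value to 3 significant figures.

Require ∫ |u|² 4πr² dr = 1 over the whole domain.
(Spherical symmetry: dV = 4πr² dr.)
The integral (without the A² prefactor) comes out to 8·π·a_0^3.
So A² = (8·π·a_0^3)^(−1).
With a_0 = 1.16: A² = 0.02549 and A = 0.1597.

A^2 ≈ 0.0255 Å^(-3)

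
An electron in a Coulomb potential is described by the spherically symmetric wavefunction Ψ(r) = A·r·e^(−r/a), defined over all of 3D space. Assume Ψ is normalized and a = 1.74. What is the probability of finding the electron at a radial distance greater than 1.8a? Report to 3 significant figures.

P ≈ 0.706

P = ∫ |Ψ|² 4πr² dr over r > 1.8a.
Normalization gives A² = 1/(3·π·a^5).
Substituting u = r/a, A², 4π and the length scale all cancel in the ratio: P = ∫_{1.8}^{∞} u^4·e^(-2·u) du / ∫_{0}^{∞} u^4·e^(-2·u) du.
Using ∫ u^4·e^(-2·u) du = -(u^4/2 + u^3 + 3·u^2/2 + 3·u/2 + 3/4)·e^(-2·u), the numerator is ≈ 0.52983 and the denominator is 3/4.
The region integral divided by the full integral gives P = 0.7064.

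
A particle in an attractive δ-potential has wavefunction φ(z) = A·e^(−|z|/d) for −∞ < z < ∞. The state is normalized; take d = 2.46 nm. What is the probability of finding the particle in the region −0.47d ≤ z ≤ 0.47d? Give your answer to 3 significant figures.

P ≈ 0.609

The probability is P = ∫ |φ|² dz over [−0.47d, 0.47d].
The normalization integral ∫|φ|²dz over the whole domain equals d·A², and A² cancels in the ratio.
Both integrals are even about z = 0, so only the z ≥ 0 halves are needed (the factors of 2 cancel). Substituting u = z/d, A² and the length scale cancel in the ratio: P = ∫_{0}^{0.47} e^(-2·u) du / ∫_{0}^{∞} e^(-2·u) du.
With ∫ e^(-2·u) du = -e^(-2·u)/2 + C, the region integral is 1/2 - e^(-47/50)/2 and the full one is 1/2.
Evaluating gives P = 0.6094.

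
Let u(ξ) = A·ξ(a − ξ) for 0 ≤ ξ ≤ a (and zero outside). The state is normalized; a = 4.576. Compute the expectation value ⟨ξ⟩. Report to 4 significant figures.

⟨ξ⟩ ≈ 2.288

By definition ⟨ξ⟩ = ∫ ξ |u(ξ)|² dξ.
Expanding the polynomial and integrating term by term, the ratio of the moment integral to the normalization integral gives ⟨ξ⟩ = a/2.
With a = 4.576, ⟨ξ⟩ = 2.2880.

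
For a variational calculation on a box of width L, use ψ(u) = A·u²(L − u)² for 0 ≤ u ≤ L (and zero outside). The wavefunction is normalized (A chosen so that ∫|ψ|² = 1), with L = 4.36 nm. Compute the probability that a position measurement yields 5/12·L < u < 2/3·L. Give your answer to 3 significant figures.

P = ∫_{5/12·L}^{2/3·L} |ψ(u)|² du.
Since A² = 1/(L^9/630), this is the region integral divided by the full normalization integral.
Let t = u/L; then A² and the length scale cancel, so P = ∫_{5/12}^{2/3} t^4·(1 - t)^4 dt ÷ ∫_{0}^{1} t^4·(1 - t)^4 dt.
Using ∫ t^4·(1 - t)^4 dt = t^5·(70·t^4 - 315·t^3 + 540·t^2 - 420·t + 126)/630, the numerator is ≈ 0.00087750 and the denominator is 1/630.
The result is P = 0.5528.

P ≈ 0.553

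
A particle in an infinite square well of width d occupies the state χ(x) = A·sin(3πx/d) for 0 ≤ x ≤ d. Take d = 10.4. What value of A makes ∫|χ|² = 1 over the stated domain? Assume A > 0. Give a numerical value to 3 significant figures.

A ≈ 0.439

The normalization condition is ∫|χ|² dx = 1 from 0 to d.
Using sin²θ = (1 − cos 2θ)/2, with χ = A·sin(3πx/d), the integral evaluates to A²·[d/2].
With d = 10.4: A² = 0.1923 and A = 0.4385.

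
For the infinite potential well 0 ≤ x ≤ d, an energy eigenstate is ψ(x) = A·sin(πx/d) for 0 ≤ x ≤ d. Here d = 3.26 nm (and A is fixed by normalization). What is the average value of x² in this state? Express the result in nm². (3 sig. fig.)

⟨x^2⟩ ≈ 3.00 nm^2

The expectation value is the |ψ|²-weighted average of x^2: ∫ x^2|ψ|² dx.
The ratio of the moment integral to the normalization integral gives ⟨x²⟩ = -d^2/(2·π^2) + d^2/3.
With d = 3.26, ⟨x^2⟩ = 3.004.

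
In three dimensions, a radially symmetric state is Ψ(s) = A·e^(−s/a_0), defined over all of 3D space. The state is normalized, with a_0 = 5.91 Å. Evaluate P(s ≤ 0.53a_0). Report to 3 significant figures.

Integrate the radial probability density 4πs²|Ψ|² over s ≤ 0.53a_0.
The full normalization integral is A²·[π·a_0^3] = 1, fixing A².
In terms of u = s/a_0 (A², 4π and the length scale all cancel between numerator and denominator), P = [∫_{0}^{0.53} u^2·e^(-2·u) du] / [∫_{0}^{∞} u^2·e^(-2·u) du].
With ∫ u^2·e^(-2·u) du = -(2·u^2 + 2·u + 1)·e^(-2·u)/4 + C, the region integral is ≈ 0.022916 and the full one is 1/4.
Taking the ratio yields P = 0.09166.

P ≈ 0.0917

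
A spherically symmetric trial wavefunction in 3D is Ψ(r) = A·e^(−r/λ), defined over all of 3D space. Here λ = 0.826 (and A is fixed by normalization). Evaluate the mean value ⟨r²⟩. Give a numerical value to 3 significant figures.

⟨r^2⟩ ≈ 2.05

The expectation value is the |Ψ|²-weighted average of r^2: ∫ r^2|Ψ|² 4πr² dr.
Evaluating both integrals, ⟨r²⟩ = 3·λ^2.
With λ = 0.826, ⟨r^2⟩ = 2.047.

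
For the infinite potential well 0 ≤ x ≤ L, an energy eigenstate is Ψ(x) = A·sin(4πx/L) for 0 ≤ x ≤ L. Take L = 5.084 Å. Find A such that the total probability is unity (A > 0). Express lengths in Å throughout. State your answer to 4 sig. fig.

A ≈ 0.6272 Å^(-1/2)

Normalization requires ∫|Ψ|² dx = 1, integrated from 0 to L.
The integral (without the A² prefactor) comes out to L/2.
Setting this equal to 1 gives A² = 1/(L/2).
Substituting L = 5.084 gives A² = 0.39339, so A = 0.62721.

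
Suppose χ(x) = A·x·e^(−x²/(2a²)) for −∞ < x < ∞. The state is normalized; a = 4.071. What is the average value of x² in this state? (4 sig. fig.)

By definition ⟨x²⟩ = ∫ x^2 |χ(x)|² dx.
Since the A² factors cancel between numerator and denominator, ⟨x²⟩ = 3·a^2/2.
With a = 4.071, ⟨x^2⟩ = 24.860.

⟨x^2⟩ ≈ 24.86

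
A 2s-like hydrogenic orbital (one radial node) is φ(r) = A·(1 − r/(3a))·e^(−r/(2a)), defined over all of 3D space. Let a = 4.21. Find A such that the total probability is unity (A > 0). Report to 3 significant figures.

A ≈ 0.0400

We need A² ∫|f|² 4πr² dr = 1, taking the integral from 0 to ∞.
(Spherical symmetry: dV = 4πr² dr.)
Recall ∫₀^∞ r^m e^(−r/β) dr = m!·β^(m+1), carrying out the integral gives A² · 8·π·a^3/3.
Substituting a = 4.21 gives A² = 0.001600, so A = 0.04000.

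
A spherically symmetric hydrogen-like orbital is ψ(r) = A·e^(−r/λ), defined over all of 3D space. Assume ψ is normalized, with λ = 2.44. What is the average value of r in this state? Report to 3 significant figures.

The expectation value is the |ψ|²-weighted average of r: ∫ r|ψ|² 4πr² dr.
Using ∫₀^∞ rⁿ e^(−αr) dr = n!/αⁿ⁺¹, evaluating both integrals, ⟨r⟩ = 3·λ/2.
Putting λ = 2.44 gives 3.660.

⟨r⟩ ≈ 3.66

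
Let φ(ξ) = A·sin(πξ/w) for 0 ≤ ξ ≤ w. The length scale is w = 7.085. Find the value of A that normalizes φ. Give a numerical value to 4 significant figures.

A ≈ 0.5313

Require ∫ |φ|² dξ = 1 over the whole domain.
With ∫₀^w sin²(nπξ/w) dξ = w/2, carrying out the integral gives A² · w/2.
So A² = (w/2)^(−1).
With w = 7.085: A² = 0.28229 and A = 0.53131.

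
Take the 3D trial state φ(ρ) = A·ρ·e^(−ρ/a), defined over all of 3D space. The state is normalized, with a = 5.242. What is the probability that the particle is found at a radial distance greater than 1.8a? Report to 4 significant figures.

P ≈ 0.7064

Integrate the radial probability density 4πρ²|φ|² over ρ > 1.8a.
Normalization gives A² = 1/(3·π·a^5).
In terms of u = ρ/a (A², 4π and the length scale all cancel between numerator and denominator), P = [∫_{1.8}^{∞} u^4·e^(-2·u) du] / [∫_{0}^{∞} u^4·e^(-2·u) du].
Using ∫ u^4·e^(-2·u) du = -(u^4/2 + u^3 + 3·u^2/2 + 3·u/2 + 3/4)·e^(-2·u), the numerator is ≈ 0.529829 and the denominator is 3/4.
This evaluates to P = 0.70644.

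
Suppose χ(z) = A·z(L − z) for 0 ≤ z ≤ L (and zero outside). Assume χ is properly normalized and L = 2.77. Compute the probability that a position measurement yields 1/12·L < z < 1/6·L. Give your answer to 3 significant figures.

P ≈ 0.0304

The probability is P = ∫ |χ|² dz over [1/12·L, 1/6·L].
Since A² = 1/(L^5/30), this is the region integral divided by the full normalization integral.
Substituting u = z/L, A² and the length scale cancel in the ratio: P = ∫_{1/12}^{1/6} u^2·(1 - u)^2 du / ∫_{0}^{1} u^2·(1 - u)^2 du.
Using ∫ u^2·(1 - u)^2 du = u^3·(6·u^2 - 15·u + 10)/30, the numerator is ≈ 0.0010135 and the denominator is 1/30.
Taking the ratio, P = 0.03041.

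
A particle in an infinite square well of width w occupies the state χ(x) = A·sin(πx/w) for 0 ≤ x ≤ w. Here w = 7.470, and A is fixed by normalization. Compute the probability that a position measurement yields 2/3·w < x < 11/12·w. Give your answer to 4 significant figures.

|χ|² is the probability density, so P = ∫_{2/3·w}^{11/12·w} |χ|² dx.
Since A² = 1/(w/2), this is the region integral divided by the full normalization integral.
In terms of u = x/w (A² and the length scale cancel between numerator and denominator), P = [∫_{2/3}^{11/12} sin(π·u)^2 du] / [∫_{0}^{1} sin(π·u)^2 du].
Using ∫ sin(π·u)^2 du = u/2 - sin(2·π·u)/(4·π), the numerator is -√(3)/(8·π) + 1/(8·π) + 1/8 and the denominator is 1/2.
Evaluating gives P = (-√(3) + 1 + π)/(4·π).

P ≈ 0.1917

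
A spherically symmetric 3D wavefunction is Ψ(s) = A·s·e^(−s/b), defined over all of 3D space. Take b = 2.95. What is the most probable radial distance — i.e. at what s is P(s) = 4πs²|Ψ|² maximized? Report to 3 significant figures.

Set d/ds [P(s) = 4πs²|Ψ|²] = 0 and solve for s > 0.
This gives s = 2·b.
With b = 2.95, the most probable radial distance is 5.900.

s ≈ 5.90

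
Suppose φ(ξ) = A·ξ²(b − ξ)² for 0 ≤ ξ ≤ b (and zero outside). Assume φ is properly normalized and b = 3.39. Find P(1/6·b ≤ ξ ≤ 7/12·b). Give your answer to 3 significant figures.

The probability is P = ∫ |φ|² dξ over [1/6·b, 7/12·b].
With A² fixed by ∫|φ|² = 1, i.e. A² = (b^9/630)^(−1), substitute and integrate.
In terms of u = ξ/b (A² and the length scale cancel between numerator and denominator), P = [∫_{1/6}^{7/12} u^4·(1 - u)^4 du] / [∫_{0}^{1} u^4·(1 - u)^4 du].
Using ∫ u^4·(1 - u)^4 du = u^5·(70·u^4 - 315·u^3 + 540·u^2 - 420·u + 126)/630, the numerator is ≈ 0.0010932 and the denominator is 1/630.
Taking the ratio, P = 0.6887.

P ≈ 0.689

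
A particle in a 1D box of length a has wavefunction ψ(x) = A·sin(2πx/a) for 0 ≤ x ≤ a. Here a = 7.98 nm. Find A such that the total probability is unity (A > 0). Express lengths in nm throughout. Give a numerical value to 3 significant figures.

The normalization condition is ∫|ψ|² dx = 1 from 0 to a.
The integral (without the A² prefactor) comes out to a/2.
With a = 7.98: A² = 0.2506 and A = 0.5006.

A ≈ 0.501 nm^(-1/2)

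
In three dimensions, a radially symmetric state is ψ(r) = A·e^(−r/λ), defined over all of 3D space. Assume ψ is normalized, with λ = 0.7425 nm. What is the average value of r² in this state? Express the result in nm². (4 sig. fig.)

The expectation value is the |ψ|²-weighted average of r^2: ∫ r^2|ψ|² 4πr² dr.
Recall ∫₀^∞ r^m e^(−r/β) dr = m!·β^(m+1), the ratio of the moment integral to the normalization integral gives ⟨r²⟩ = 3·λ^2.
With λ = 0.7425, ⟨r^2⟩ = 1.6539.

⟨r^2⟩ ≈ 1.654 nm^2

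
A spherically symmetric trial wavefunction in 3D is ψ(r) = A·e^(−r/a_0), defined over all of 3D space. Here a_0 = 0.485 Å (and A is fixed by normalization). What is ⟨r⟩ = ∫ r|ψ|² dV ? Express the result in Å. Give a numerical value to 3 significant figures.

⟨r⟩ ≈ 0.728 Å

By definition ⟨r⟩ = ∫ r |ψ(r)|² 4πr² dr.
Recall ∫₀^∞ r^m e^(−r/β) dr = m!·β^(m+1), the ratio of the moment integral to the normalization integral gives ⟨r⟩ = 3·a_0/2.
Putting a_0 = 0.485 gives 0.7275.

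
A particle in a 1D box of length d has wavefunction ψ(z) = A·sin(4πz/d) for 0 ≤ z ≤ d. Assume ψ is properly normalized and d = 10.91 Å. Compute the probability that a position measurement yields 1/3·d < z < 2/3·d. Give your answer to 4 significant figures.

P ≈ 0.4022

P = ∫_{1/3·d}^{2/3·d} |ψ(z)|² dz.
The normalization integral ∫|ψ|²dz over the whole domain equals d/2·A², and A² cancels in the ratio.
In terms of u = z/d (A² and the length scale cancel between numerator and denominator), P = [∫_{1/3}^{2/3} sin(4·π·u)^2 du] / [∫_{0}^{1} sin(4·π·u)^2 du].
Using ∫ sin(4·π·u)^2 du = u/2 - sin(4·π·u)·cos(4·π·u)/(8·π), the numerator is √(3)/(16·π) + 1/6 and the denominator is 1/2.
Evaluating gives P = (√(3)/8 + π/3)/π.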